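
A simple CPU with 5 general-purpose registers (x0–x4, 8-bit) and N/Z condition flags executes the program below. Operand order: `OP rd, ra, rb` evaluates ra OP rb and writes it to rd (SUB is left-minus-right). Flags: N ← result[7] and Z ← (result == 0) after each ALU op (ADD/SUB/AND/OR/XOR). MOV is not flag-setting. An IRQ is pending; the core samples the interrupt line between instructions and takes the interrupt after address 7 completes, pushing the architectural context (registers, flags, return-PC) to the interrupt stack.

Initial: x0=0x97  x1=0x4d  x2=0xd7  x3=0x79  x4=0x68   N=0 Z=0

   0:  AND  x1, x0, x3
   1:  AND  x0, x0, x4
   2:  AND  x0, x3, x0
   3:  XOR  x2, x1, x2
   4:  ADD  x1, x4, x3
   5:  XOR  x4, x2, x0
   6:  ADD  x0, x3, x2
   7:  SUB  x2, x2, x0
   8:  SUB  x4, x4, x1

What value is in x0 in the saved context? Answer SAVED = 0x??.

after  0: x0=0x97 x1=0x11 x2=0xd7 x3=0x79 x4=0x68  N=0 Z=0
after  1: x0=0x00 x1=0x11 x2=0xd7 x3=0x79 x4=0x68  N=0 Z=1
after  2: x0=0x00 x1=0x11 x2=0xd7 x3=0x79 x4=0x68  N=0 Z=1
after  3: x0=0x00 x1=0x11 x2=0xc6 x3=0x79 x4=0x68  N=1 Z=0
after  4: x0=0x00 x1=0xe1 x2=0xc6 x3=0x79 x4=0x68  N=1 Z=0
after  5: x0=0x00 x1=0xe1 x2=0xc6 x3=0x79 x4=0xc6  N=1 Z=0
after  6: x0=0x3f x1=0xe1 x2=0xc6 x3=0x79 x4=0xc6  N=0 Z=0
after  7: x0=0x3f x1=0xe1 x2=0x87 x3=0x79 x4=0xc6  N=1 Z=0
-- IRQ taken; context saved, return-PC = 8 --

SAVED = 0x3f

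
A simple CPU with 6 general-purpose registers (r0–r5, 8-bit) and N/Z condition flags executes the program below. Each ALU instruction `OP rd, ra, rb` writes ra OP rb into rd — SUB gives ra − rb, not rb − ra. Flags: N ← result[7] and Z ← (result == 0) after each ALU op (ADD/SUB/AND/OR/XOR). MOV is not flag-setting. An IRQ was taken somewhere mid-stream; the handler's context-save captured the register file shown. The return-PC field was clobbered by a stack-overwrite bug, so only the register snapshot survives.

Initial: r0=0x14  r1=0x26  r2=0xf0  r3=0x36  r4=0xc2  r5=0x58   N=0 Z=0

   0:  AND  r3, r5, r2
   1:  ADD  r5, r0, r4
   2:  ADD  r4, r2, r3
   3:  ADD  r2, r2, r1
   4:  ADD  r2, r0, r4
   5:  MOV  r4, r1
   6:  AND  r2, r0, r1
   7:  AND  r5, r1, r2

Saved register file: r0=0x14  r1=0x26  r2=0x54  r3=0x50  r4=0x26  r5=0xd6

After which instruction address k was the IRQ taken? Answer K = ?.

K = 5

after  0: r0=0x14 r1=0x26 r2=0xf0 r3=0x50 r4=0xc2 r5=0x58  N=0 Z=0
after  1: r0=0x14 r1=0x26 r2=0xf0 r3=0x50 r4=0xc2 r5=0xd6  N=1 Z=0
after  2: r0=0x14 r1=0x26 r2=0xf0 r3=0x50 r4=0x40 r5=0xd6  N=0 Z=0
after  3: r0=0x14 r1=0x26 r2=0x16 r3=0x50 r4=0x40 r5=0xd6  N=0 Z=0
after  4: r0=0x14 r1=0x26 r2=0x54 r3=0x50 r4=0x40 r5=0xd6  N=0 Z=0
after  5: r0=0x14 r1=0x26 r2=0x54 r3=0x50 r4=0x26 r5=0xd6  N=0 Z=0
-- IRQ taken; context saved, return-PC = 6 --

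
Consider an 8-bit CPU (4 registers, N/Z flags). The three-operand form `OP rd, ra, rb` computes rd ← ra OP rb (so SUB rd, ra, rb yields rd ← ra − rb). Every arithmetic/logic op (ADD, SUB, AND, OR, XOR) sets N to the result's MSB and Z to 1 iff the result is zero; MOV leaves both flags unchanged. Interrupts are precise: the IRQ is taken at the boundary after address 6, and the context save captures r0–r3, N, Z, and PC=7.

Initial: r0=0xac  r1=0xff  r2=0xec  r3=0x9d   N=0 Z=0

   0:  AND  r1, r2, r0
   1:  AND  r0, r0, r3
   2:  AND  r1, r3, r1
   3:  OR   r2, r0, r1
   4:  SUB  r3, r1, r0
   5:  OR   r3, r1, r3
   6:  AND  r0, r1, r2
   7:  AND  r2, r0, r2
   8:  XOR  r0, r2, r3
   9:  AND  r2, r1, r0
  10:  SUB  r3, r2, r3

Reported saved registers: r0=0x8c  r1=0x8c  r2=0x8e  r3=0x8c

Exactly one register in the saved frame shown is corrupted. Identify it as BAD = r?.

after  0: r0=0xac r1=0xac r2=0xec r3=0x9d  N=1 Z=0
after  1: r0=0x8c r1=0xac r2=0xec r3=0x9d  N=1 Z=0
after  2: r0=0x8c r1=0x8c r2=0xec r3=0x9d  N=1 Z=0
after  3: r0=0x8c r1=0x8c r2=0x8c r3=0x9d  N=1 Z=0
after  4: r0=0x8c r1=0x8c r2=0x8c r3=0x00  N=0 Z=1
after  5: r0=0x8c r1=0x8c r2=0x8c r3=0x8c  N=1 Z=0
after  6: r0=0x8c r1=0x8c r2=0x8c r3=0x8c  N=1 Z=0
-- IRQ taken; context saved, return-PC = 7 --
mismatch: r2: reported 0x8e vs actual 0x8c

BAD = r2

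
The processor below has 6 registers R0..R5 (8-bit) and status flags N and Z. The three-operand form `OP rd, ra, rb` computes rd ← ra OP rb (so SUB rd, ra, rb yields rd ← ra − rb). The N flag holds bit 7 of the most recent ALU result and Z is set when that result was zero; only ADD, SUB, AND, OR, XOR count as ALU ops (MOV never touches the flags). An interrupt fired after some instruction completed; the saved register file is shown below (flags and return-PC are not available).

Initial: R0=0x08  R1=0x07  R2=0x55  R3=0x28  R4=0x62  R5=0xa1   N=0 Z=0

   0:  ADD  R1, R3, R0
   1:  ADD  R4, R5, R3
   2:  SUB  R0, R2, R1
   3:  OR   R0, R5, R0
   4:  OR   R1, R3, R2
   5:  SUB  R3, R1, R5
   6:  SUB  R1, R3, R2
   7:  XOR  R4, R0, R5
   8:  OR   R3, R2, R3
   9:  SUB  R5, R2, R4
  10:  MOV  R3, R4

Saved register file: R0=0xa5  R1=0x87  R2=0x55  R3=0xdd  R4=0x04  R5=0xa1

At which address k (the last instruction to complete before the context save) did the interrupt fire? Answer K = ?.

after  0: R0=0x08 R1=0x30 R2=0x55 R3=0x28 R4=0x62 R5=0xa1  N=0 Z=0
after  1: R0=0x08 R1=0x30 R2=0x55 R3=0x28 R4=0xc9 R5=0xa1  N=1 Z=0
after  2: R0=0x25 R1=0x30 R2=0x55 R3=0x28 R4=0xc9 R5=0xa1  N=0 Z=0
after  3: R0=0xa5 R1=0x30 R2=0x55 R3=0x28 R4=0xc9 R5=0xa1  N=1 Z=0
after  4: R0=0xa5 R1=0x7d R2=0x55 R3=0x28 R4=0xc9 R5=0xa1  N=0 Z=0
after  5: R0=0xa5 R1=0x7d R2=0x55 R3=0xdc R4=0xc9 R5=0xa1  N=1 Z=0
after  6: R0=0xa5 R1=0x87 R2=0x55 R3=0xdc R4=0xc9 R5=0xa1  N=1 Z=0
after  7: R0=0xa5 R1=0x87 R2=0x55 R3=0xdc R4=0x04 R5=0xa1  N=0 Z=0
after  8: R0=0xa5 R1=0x87 R2=0x55 R3=0xdd R4=0x04 R5=0xa1  N=1 Z=0
-- IRQ taken; context saved, return-PC = 9 --

K = 8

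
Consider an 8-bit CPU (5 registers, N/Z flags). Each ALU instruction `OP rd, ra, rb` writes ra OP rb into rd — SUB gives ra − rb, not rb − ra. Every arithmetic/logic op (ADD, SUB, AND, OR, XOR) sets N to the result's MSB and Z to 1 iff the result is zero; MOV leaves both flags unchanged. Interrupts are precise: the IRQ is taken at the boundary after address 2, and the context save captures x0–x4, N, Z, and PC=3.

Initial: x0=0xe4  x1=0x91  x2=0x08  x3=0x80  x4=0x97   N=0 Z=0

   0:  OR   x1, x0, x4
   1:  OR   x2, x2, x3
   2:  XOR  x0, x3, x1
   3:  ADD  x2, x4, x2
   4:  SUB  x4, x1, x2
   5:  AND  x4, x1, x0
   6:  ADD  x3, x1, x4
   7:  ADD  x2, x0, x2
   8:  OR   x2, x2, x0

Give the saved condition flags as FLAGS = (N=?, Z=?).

FLAGS = (N=0, Z=0)

after  0: x0=0xe4 x1=0xf7 x2=0x08 x3=0x80 x4=0x97  N=1 Z=0
after  1: x0=0xe4 x1=0xf7 x2=0x88 x3=0x80 x4=0x97  N=1 Z=0
after  2: x0=0x77 x1=0xf7 x2=0x88 x3=0x80 x4=0x97  N=0 Z=0
-- IRQ taken; context saved, return-PC = 3 --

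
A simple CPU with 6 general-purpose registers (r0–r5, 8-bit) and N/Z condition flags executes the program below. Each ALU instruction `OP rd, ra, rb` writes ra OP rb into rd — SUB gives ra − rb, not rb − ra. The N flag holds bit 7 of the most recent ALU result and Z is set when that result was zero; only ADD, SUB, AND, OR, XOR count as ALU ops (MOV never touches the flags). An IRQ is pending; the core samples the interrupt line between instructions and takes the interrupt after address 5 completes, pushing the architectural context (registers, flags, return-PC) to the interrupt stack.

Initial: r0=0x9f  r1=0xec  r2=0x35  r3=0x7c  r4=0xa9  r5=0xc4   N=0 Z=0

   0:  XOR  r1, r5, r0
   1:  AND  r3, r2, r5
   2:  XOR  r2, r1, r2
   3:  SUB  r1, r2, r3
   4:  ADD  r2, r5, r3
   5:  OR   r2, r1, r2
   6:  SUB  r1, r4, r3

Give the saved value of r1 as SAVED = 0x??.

SAVED = 0x6a

after  0: r0=0x9f r1=0x5b r2=0x35 r3=0x7c r4=0xa9 r5=0xc4  N=0 Z=0
after  1: r0=0x9f r1=0x5b r2=0x35 r3=0x04 r4=0xa9 r5=0xc4  N=0 Z=0
after  2: r0=0x9f r1=0x5b r2=0x6e r3=0x04 r4=0xa9 r5=0xc4  N=0 Z=0
after  3: r0=0x9f r1=0x6a r2=0x6e r3=0x04 r4=0xa9 r5=0xc4  N=0 Z=0
after  4: r0=0x9f r1=0x6a r2=0xc8 r3=0x04 r4=0xa9 r5=0xc4  N=1 Z=0
after  5: r0=0x9f r1=0x6a r2=0xea r3=0x04 r4=0xa9 r5=0xc4  N=1 Z=0
-- IRQ taken; context saved, return-PC = 6 --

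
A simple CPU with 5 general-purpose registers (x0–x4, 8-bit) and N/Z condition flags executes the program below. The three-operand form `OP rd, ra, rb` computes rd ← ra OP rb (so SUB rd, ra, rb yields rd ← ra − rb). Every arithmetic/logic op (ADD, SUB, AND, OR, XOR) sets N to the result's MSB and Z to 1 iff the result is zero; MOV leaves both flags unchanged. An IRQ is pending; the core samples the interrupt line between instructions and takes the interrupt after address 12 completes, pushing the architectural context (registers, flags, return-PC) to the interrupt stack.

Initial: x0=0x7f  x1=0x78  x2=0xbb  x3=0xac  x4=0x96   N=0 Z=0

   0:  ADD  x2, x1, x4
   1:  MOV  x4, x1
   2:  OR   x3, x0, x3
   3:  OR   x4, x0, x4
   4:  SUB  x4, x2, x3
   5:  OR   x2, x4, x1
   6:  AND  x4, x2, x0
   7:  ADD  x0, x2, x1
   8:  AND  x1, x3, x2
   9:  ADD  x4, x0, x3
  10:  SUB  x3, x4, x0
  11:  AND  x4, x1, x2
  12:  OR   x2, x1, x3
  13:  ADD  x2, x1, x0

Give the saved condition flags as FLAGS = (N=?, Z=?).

after  0: x0=0x7f x1=0x78 x2=0x0e x3=0xac x4=0x96  N=0 Z=0
after  1: x0=0x7f x1=0x78 x2=0x0e x3=0xac x4=0x78  N=0 Z=0
after  2: x0=0x7f x1=0x78 x2=0x0e x3=0xff x4=0x78  N=1 Z=0
after  3: x0=0x7f x1=0x78 x2=0x0e x3=0xff x4=0x7f  N=0 Z=0
after  4: x0=0x7f x1=0x78 x2=0x0e x3=0xff x4=0x0f  N=0 Z=0
after  5: x0=0x7f x1=0x78 x2=0x7f x3=0xff x4=0x0f  N=0 Z=0
after  6: x0=0x7f x1=0x78 x2=0x7f x3=0xff x4=0x7f  N=0 Z=0
after  7: x0=0xf7 x1=0x78 x2=0x7f x3=0xff x4=0x7f  N=1 Z=0
after  8: x0=0xf7 x1=0x7f x2=0x7f x3=0xff x4=0x7f  N=0 Z=0
after  9: x0=0xf7 x1=0x7f x2=0x7f x3=0xff x4=0xf6  N=1 Z=0
after 10: x0=0xf7 x1=0x7f x2=0x7f x3=0xff x4=0xf6  N=1 Z=0
after 11: x0=0xf7 x1=0x7f x2=0x7f x3=0xff x4=0x7f  N=0 Z=0
after 12: x0=0xf7 x1=0x7f x2=0xff x3=0xff x4=0x7f  N=1 Z=0
-- IRQ taken; context saved, return-PC = 13 --

FLAGS = (N=1, Z=0)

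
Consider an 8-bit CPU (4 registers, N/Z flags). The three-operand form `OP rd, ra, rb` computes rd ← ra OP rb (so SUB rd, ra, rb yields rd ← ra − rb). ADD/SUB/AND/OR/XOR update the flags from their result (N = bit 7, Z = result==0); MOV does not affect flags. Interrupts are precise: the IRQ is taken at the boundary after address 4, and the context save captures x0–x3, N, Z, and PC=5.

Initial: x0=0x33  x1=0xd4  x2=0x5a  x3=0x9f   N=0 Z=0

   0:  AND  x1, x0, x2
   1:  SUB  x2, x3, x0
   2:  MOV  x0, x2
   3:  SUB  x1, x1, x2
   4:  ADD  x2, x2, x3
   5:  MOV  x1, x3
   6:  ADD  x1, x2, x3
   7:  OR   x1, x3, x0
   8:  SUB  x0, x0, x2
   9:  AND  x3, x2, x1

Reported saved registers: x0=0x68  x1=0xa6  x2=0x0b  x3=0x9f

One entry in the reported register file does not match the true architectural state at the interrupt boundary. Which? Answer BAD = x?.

BAD = x0

after  0: x0=0x33 x1=0x12 x2=0x5a x3=0x9f  N=0 Z=0
after  1: x0=0x33 x1=0x12 x2=0x6c x3=0x9f  N=0 Z=0
after  2: x0=0x6c x1=0x12 x2=0x6c x3=0x9f  N=0 Z=0
after  3: x0=0x6c x1=0xa6 x2=0x6c x3=0x9f  N=1 Z=0
after  4: x0=0x6c x1=0xa6 x2=0x0b x3=0x9f  N=0 Z=0
-- IRQ taken; context saved, return-PC = 5 --
mismatch: x0: reported 0x68 vs actual 0x6c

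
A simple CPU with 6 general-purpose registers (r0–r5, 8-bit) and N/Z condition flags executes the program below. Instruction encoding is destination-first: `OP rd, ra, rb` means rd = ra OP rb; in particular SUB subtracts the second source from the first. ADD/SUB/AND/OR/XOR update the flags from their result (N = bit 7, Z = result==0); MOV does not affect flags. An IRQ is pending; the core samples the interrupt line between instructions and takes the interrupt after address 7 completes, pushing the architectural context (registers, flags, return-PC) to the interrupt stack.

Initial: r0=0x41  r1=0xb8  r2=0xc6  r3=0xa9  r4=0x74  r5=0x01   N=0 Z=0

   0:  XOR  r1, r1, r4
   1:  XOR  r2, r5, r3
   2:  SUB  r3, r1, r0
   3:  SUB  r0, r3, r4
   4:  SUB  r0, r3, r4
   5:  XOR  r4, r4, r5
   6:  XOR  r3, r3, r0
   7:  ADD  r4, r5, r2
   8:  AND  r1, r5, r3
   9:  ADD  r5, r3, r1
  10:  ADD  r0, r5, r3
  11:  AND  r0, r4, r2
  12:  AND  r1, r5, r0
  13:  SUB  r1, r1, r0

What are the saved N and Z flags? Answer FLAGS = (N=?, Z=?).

FLAGS = (N=1, Z=0)

after  0: r0=0x41 r1=0xcc r2=0xc6 r3=0xa9 r4=0x74 r5=0x01  N=1 Z=0
after  1: r0=0x41 r1=0xcc r2=0xa8 r3=0xa9 r4=0x74 r5=0x01  N=1 Z=0
after  2: r0=0x41 r1=0xcc r2=0xa8 r3=0x8b r4=0x74 r5=0x01  N=1 Z=0
after  3: r0=0x17 r1=0xcc r2=0xa8 r3=0x8b r4=0x74 r5=0x01  N=0 Z=0
after  4: r0=0x17 r1=0xcc r2=0xa8 r3=0x8b r4=0x74 r5=0x01  N=0 Z=0
after  5: r0=0x17 r1=0xcc r2=0xa8 r3=0x8b r4=0x75 r5=0x01  N=0 Z=0
after  6: r0=0x17 r1=0xcc r2=0xa8 r3=0x9c r4=0x75 r5=0x01  N=1 Z=0
after  7: r0=0x17 r1=0xcc r2=0xa8 r3=0x9c r4=0xa9 r5=0x01  N=1 Z=0
-- IRQ taken; context saved, return-PC = 8 --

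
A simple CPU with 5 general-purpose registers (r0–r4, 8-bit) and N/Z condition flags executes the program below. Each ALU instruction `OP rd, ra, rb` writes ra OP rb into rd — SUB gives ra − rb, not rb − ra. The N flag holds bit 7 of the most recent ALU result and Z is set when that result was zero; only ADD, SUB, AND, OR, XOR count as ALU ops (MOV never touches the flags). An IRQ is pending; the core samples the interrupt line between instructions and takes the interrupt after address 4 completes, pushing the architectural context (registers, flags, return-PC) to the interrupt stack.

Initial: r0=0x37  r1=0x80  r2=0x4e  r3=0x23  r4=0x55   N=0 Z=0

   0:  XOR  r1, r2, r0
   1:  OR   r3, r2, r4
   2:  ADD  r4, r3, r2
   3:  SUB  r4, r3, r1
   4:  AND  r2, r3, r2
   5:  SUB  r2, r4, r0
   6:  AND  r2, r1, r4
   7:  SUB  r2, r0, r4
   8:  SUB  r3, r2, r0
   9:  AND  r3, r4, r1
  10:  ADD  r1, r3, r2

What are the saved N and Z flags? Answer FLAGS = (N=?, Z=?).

after  0: r0=0x37 r1=0x79 r2=0x4e r3=0x23 r4=0x55  N=0 Z=0
after  1: r0=0x37 r1=0x79 r2=0x4e r3=0x5f r4=0x55  N=0 Z=0
after  2: r0=0x37 r1=0x79 r2=0x4e r3=0x5f r4=0xad  N=1 Z=0
after  3: r0=0x37 r1=0x79 r2=0x4e r3=0x5f r4=0xe6  N=1 Z=0
after  4: r0=0x37 r1=0x79 r2=0x4e r3=0x5f r4=0xe6  N=0 Z=0
-- IRQ taken; context saved, return-PC = 5 --

FLAGS = (N=0, Z=0)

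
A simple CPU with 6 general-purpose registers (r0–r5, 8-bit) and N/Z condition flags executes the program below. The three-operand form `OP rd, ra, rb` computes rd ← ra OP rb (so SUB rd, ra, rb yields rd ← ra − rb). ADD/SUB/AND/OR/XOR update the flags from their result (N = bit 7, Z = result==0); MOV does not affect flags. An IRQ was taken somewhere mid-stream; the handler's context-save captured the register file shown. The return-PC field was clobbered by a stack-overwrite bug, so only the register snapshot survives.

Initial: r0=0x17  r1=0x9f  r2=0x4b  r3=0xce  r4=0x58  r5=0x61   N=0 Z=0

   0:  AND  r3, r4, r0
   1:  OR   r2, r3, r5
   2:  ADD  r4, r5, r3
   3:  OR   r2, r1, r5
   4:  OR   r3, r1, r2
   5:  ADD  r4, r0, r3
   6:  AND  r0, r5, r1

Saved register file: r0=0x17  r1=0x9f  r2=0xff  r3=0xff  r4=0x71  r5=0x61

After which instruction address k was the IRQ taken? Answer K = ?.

after  0: r0=0x17 r1=0x9f r2=0x4b r3=0x10 r4=0x58 r5=0x61  N=0 Z=0
after  1: r0=0x17 r1=0x9f r2=0x71 r3=0x10 r4=0x58 r5=0x61  N=0 Z=0
after  2: r0=0x17 r1=0x9f r2=0x71 r3=0x10 r4=0x71 r5=0x61  N=0 Z=0
after  3: r0=0x17 r1=0x9f r2=0xff r3=0x10 r4=0x71 r5=0x61  N=1 Z=0
after  4: r0=0x17 r1=0x9f r2=0xff r3=0xff r4=0x71 r5=0x61  N=1 Z=0
-- IRQ taken; context saved, return-PC = 5 --

K = 4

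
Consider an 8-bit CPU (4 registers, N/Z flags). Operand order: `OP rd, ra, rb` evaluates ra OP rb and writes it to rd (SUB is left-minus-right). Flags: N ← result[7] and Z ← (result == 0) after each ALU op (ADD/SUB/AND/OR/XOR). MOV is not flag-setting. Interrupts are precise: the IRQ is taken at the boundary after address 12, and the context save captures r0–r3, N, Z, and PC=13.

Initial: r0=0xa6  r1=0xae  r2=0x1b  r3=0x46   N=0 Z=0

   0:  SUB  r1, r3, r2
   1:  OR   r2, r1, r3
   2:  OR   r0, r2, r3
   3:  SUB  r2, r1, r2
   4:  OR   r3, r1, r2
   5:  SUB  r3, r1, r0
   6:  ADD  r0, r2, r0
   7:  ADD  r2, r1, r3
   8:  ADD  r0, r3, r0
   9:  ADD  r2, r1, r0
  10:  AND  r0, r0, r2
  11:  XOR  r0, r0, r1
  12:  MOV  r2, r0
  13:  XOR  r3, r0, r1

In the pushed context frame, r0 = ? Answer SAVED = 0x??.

SAVED = 0x29

after  0: r0=0xa6 r1=0x2b r2=0x1b r3=0x46  N=0 Z=0
after  1: r0=0xa6 r1=0x2b r2=0x6f r3=0x46  N=0 Z=0
after  2: r0=0x6f r1=0x2b r2=0x6f r3=0x46  N=0 Z=0
after  3: r0=0x6f r1=0x2b r2=0xbc r3=0x46  N=1 Z=0
after  4: r0=0x6f r1=0x2b r2=0xbc r3=0xbf  N=1 Z=0
after  5: r0=0x6f r1=0x2b r2=0xbc r3=0xbc  N=1 Z=0
after  6: r0=0x2b r1=0x2b r2=0xbc r3=0xbc  N=0 Z=0
after  7: r0=0x2b r1=0x2b r2=0xe7 r3=0xbc  N=1 Z=0
after  8: r0=0xe7 r1=0x2b r2=0xe7 r3=0xbc  N=1 Z=0
after  9: r0=0xe7 r1=0x2b r2=0x12 r3=0xbc  N=0 Z=0
after 10: r0=0x02 r1=0x2b r2=0x12 r3=0xbc  N=0 Z=0
after 11: r0=0x29 r1=0x2b r2=0x12 r3=0xbc  N=0 Z=0
after 12: r0=0x29 r1=0x2b r2=0x29 r3=0xbc  N=0 Z=0
-- IRQ taken; context saved, return-PC = 13 --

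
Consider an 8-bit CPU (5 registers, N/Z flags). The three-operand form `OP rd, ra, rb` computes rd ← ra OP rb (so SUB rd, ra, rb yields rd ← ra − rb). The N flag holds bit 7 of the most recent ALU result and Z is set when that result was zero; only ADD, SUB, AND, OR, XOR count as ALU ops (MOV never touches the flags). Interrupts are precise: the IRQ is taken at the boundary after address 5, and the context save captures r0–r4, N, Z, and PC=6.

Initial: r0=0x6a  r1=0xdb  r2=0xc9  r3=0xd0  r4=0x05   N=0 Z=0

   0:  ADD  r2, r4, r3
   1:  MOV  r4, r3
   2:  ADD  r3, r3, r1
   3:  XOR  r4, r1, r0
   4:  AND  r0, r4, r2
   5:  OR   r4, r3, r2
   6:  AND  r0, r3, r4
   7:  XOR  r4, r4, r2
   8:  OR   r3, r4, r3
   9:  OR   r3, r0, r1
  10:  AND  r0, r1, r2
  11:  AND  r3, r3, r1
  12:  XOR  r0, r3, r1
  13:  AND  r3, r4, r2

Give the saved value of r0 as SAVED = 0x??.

SAVED = 0x91

after  0: r0=0x6a r1=0xdb r2=0xd5 r3=0xd0 r4=0x05  N=1 Z=0
after  1: r0=0x6a r1=0xdb r2=0xd5 r3=0xd0 r4=0xd0  N=1 Z=0
after  2: r0=0x6a r1=0xdb r2=0xd5 r3=0xab r4=0xd0  N=1 Z=0
after  3: r0=0x6a r1=0xdb r2=0xd5 r3=0xab r4=0xb1  N=1 Z=0
after  4: r0=0x91 r1=0xdb r2=0xd5 r3=0xab r4=0xb1  N=1 Z=0
after  5: r0=0x91 r1=0xdb r2=0xd5 r3=0xab r4=0xff  N=1 Z=0
-- IRQ taken; context saved, return-PC = 6 --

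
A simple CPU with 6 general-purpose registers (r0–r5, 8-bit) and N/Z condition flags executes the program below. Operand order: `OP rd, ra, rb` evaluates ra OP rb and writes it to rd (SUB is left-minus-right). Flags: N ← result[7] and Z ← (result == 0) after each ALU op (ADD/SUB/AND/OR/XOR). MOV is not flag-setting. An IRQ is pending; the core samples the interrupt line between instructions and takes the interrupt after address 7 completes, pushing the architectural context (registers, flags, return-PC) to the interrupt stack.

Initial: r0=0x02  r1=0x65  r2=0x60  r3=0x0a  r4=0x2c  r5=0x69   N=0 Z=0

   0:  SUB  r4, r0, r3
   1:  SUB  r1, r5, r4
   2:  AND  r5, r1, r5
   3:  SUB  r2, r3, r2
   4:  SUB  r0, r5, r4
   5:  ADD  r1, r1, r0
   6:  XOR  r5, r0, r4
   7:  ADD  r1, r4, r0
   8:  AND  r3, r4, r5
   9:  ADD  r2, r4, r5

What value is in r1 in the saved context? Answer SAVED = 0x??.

SAVED = 0x61

after  0: r0=0x02 r1=0x65 r2=0x60 r3=0x0a r4=0xf8 r5=0x69  N=1 Z=0
after  1: r0=0x02 r1=0x71 r2=0x60 r3=0x0a r4=0xf8 r5=0x69  N=0 Z=0
after  2: r0=0x02 r1=0x71 r2=0x60 r3=0x0a r4=0xf8 r5=0x61  N=0 Z=0
after  3: r0=0x02 r1=0x71 r2=0xaa r3=0x0a r4=0xf8 r5=0x61  N=1 Z=0
after  4: r0=0x69 r1=0x71 r2=0xaa r3=0x0a r4=0xf8 r5=0x61  N=0 Z=0
after  5: r0=0x69 r1=0xda r2=0xaa r3=0x0a r4=0xf8 r5=0x61  N=1 Z=0
after  6: r0=0x69 r1=0xda r2=0xaa r3=0x0a r4=0xf8 r5=0x91  N=1 Z=0
after  7: r0=0x69 r1=0x61 r2=0xaa r3=0x0a r4=0xf8 r5=0x91  N=0 Z=0
-- IRQ taken; context saved, return-PC = 8 --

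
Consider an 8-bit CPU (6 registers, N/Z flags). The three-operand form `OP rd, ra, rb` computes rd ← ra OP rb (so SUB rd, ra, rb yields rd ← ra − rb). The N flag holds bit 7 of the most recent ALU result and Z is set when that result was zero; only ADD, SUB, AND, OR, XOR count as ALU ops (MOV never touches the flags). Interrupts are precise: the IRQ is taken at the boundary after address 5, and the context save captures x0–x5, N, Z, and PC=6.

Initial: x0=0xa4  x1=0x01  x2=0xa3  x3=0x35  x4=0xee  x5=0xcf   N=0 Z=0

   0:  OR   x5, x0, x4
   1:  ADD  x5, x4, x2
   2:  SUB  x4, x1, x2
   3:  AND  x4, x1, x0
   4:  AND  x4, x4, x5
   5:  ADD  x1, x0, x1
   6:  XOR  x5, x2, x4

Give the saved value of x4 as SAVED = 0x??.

after  0: x0=0xa4 x1=0x01 x2=0xa3 x3=0x35 x4=0xee x5=0xee  N=1 Z=0
after  1: x0=0xa4 x1=0x01 x2=0xa3 x3=0x35 x4=0xee x5=0x91  N=1 Z=0
after  2: x0=0xa4 x1=0x01 x2=0xa3 x3=0x35 x4=0x5e x5=0x91  N=0 Z=0
after  3: x0=0xa4 x1=0x01 x2=0xa3 x3=0x35 x4=0x00 x5=0x91  N=0 Z=1
after  4: x0=0xa4 x1=0x01 x2=0xa3 x3=0x35 x4=0x00 x5=0x91  N=0 Z=1
after  5: x0=0xa4 x1=0xa5 x2=0xa3 x3=0x35 x4=0x00 x5=0x91  N=1 Z=0
-- IRQ taken; context saved, return-PC = 6 --

SAVED = 0x00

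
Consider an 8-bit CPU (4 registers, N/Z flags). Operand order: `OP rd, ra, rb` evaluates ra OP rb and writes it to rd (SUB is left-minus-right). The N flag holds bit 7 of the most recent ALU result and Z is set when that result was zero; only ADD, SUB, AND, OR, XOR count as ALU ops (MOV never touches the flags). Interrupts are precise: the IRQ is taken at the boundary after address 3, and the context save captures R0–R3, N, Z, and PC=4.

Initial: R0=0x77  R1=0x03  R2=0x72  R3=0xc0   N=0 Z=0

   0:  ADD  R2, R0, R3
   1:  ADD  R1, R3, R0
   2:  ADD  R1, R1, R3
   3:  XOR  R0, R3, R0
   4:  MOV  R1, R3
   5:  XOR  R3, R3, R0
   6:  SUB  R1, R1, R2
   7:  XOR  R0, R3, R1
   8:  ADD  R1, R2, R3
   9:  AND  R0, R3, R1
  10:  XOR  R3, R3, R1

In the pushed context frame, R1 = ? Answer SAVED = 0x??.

SAVED = 0xf7

after  0: R0=0x77 R1=0x03 R2=0x37 R3=0xc0  N=0 Z=0
after  1: R0=0x77 R1=0x37 R2=0x37 R3=0xc0  N=0 Z=0
after  2: R0=0x77 R1=0xf7 R2=0x37 R3=0xc0  N=1 Z=0
after  3: R0=0xb7 R1=0xf7 R2=0x37 R3=0xc0  N=1 Z=0
-- IRQ taken; context saved, return-PC = 4 --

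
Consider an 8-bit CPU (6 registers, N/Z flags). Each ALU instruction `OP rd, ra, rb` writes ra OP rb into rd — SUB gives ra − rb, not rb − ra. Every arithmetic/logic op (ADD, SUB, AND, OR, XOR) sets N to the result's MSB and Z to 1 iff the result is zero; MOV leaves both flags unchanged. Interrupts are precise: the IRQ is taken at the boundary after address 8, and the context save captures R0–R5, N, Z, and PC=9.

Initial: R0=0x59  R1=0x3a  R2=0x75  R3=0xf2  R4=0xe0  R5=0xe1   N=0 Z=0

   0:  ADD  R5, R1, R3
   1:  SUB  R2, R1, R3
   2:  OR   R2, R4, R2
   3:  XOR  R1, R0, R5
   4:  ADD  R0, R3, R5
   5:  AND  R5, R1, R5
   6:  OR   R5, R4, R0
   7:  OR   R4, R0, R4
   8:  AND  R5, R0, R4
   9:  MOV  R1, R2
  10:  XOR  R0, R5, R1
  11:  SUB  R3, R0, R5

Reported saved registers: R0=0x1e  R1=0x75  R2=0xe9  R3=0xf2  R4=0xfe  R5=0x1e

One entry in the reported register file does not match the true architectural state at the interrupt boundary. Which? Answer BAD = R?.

BAD = R2

after  0: R0=0x59 R1=0x3a R2=0x75 R3=0xf2 R4=0xe0 R5=0x2c  N=0 Z=0
after  1: R0=0x59 R1=0x3a R2=0x48 R3=0xf2 R4=0xe0 R5=0x2c  N=0 Z=0
after  2: R0=0x59 R1=0x3a R2=0xe8 R3=0xf2 R4=0xe0 R5=0x2c  N=1 Z=0
after  3: R0=0x59 R1=0x75 R2=0xe8 R3=0xf2 R4=0xe0 R5=0x2c  N=0 Z=0
after  4: R0=0x1e R1=0x75 R2=0xe8 R3=0xf2 R4=0xe0 R5=0x2c  N=0 Z=0
after  5: R0=0x1e R1=0x75 R2=0xe8 R3=0xf2 R4=0xe0 R5=0x24  N=0 Z=0
after  6: R0=0x1e R1=0x75 R2=0xe8 R3=0xf2 R4=0xe0 R5=0xfe  N=1 Z=0
after  7: R0=0x1e R1=0x75 R2=0xe8 R3=0xf2 R4=0xfe R5=0xfe  N=1 Z=0
after  8: R0=0x1e R1=0x75 R2=0xe8 R3=0xf2 R4=0xfe R5=0x1e  N=0 Z=0
-- IRQ taken; context saved, return-PC = 9 --
mismatch: R2: reported 0xe9 vs actual 0xe8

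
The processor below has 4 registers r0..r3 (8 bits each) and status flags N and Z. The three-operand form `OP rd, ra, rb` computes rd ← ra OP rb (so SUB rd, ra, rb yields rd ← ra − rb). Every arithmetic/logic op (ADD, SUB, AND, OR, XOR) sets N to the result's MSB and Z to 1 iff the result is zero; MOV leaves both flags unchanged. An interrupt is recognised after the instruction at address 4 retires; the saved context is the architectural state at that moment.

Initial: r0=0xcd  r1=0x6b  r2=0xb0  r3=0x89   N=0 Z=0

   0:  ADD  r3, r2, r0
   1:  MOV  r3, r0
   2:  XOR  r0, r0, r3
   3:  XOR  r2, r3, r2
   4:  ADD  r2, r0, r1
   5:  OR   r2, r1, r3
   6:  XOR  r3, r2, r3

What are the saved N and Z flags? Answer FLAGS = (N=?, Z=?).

FLAGS = (N=0, Z=0)

after  0: r0=0xcd r1=0x6b r2=0xb0 r3=0x7d  N=0 Z=0
after  1: r0=0xcd r1=0x6b r2=0xb0 r3=0xcd  N=0 Z=0
after  2: r0=0x00 r1=0x6b r2=0xb0 r3=0xcd  N=0 Z=1
after  3: r0=0x00 r1=0x6b r2=0x7d r3=0xcd  N=0 Z=0
after  4: r0=0x00 r1=0x6b r2=0x6b r3=0xcd  N=0 Z=0
-- IRQ taken; context saved, return-PC = 5 --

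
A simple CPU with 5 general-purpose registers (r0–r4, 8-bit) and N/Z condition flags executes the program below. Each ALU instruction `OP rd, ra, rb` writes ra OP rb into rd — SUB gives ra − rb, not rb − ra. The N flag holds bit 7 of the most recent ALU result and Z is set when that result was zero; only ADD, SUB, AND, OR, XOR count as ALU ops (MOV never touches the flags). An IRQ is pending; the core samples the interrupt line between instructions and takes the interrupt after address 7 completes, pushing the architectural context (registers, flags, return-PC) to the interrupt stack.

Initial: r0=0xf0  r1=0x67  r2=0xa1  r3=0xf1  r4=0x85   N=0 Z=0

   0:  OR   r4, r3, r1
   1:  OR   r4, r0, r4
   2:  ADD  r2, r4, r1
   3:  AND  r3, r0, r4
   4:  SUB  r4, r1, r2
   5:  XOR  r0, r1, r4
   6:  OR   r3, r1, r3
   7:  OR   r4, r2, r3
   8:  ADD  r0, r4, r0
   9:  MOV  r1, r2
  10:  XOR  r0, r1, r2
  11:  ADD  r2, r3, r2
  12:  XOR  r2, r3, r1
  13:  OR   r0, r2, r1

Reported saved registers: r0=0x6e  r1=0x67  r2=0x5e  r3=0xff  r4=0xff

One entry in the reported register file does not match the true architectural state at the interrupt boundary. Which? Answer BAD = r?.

BAD = r3

after  0: r0=0xf0 r1=0x67 r2=0xa1 r3=0xf1 r4=0xf7  N=1 Z=0
after  1: r0=0xf0 r1=0x67 r2=0xa1 r3=0xf1 r4=0xf7  N=1 Z=0
after  2: r0=0xf0 r1=0x67 r2=0x5e r3=0xf1 r4=0xf7  N=0 Z=0
after  3: r0=0xf0 r1=0x67 r2=0x5e r3=0xf0 r4=0xf7  N=1 Z=0
after  4: r0=0xf0 r1=0x67 r2=0x5e r3=0xf0 r4=0x09  N=0 Z=0
after  5: r0=0x6e r1=0x67 r2=0x5e r3=0xf0 r4=0x09  N=0 Z=0
after  6: r0=0x6e r1=0x67 r2=0x5e r3=0xf7 r4=0x09  N=1 Z=0
after  7: r0=0x6e r1=0x67 r2=0x5e r3=0xf7 r4=0xff  N=1 Z=0
-- IRQ taken; context saved, return-PC = 8 --
mismatch: r3: reported 0xff vs actual 0xf7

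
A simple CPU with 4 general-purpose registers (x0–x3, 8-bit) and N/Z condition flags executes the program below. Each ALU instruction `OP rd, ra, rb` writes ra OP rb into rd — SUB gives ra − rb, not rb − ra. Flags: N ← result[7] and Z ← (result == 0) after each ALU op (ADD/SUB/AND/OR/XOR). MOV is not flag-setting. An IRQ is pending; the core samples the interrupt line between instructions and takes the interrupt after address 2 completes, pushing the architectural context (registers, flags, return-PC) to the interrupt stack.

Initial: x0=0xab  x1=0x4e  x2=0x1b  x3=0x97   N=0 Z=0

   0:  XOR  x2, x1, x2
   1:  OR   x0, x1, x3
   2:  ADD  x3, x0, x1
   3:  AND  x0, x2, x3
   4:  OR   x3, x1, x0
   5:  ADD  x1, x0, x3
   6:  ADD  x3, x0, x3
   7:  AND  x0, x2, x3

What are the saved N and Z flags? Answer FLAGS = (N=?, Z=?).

after  0: x0=0xab x1=0x4e x2=0x55 x3=0x97  N=0 Z=0
after  1: x0=0xdf x1=0x4e x2=0x55 x3=0x97  N=1 Z=0
after  2: x0=0xdf x1=0x4e x2=0x55 x3=0x2d  N=0 Z=0
-- IRQ taken; context saved, return-PC = 3 --

FLAGS = (N=0, Z=0)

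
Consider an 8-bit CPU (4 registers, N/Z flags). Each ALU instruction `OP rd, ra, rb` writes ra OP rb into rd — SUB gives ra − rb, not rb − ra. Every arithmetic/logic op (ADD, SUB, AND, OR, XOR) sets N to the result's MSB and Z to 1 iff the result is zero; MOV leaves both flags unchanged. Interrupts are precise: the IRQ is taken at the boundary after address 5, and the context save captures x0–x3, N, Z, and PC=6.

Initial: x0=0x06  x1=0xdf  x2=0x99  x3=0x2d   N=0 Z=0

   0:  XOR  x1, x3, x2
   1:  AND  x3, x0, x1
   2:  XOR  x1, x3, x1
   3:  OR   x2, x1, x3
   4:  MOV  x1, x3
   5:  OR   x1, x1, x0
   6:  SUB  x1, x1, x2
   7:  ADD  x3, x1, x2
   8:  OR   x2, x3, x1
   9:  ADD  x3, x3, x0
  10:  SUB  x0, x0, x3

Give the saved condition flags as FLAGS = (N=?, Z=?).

FLAGS = (N=0, Z=0)

after  0: x0=0x06 x1=0xb4 x2=0x99 x3=0x2d  N=1 Z=0
after  1: x0=0x06 x1=0xb4 x2=0x99 x3=0x04  N=0 Z=0
after  2: x0=0x06 x1=0xb0 x2=0x99 x3=0x04  N=1 Z=0
after  3: x0=0x06 x1=0xb0 x2=0xb4 x3=0x04  N=1 Z=0
after  4: x0=0x06 x1=0x04 x2=0xb4 x3=0x04  N=1 Z=0
after  5: x0=0x06 x1=0x06 x2=0xb4 x3=0x04  N=0 Z=0
-- IRQ taken; context saved, return-PC = 6 --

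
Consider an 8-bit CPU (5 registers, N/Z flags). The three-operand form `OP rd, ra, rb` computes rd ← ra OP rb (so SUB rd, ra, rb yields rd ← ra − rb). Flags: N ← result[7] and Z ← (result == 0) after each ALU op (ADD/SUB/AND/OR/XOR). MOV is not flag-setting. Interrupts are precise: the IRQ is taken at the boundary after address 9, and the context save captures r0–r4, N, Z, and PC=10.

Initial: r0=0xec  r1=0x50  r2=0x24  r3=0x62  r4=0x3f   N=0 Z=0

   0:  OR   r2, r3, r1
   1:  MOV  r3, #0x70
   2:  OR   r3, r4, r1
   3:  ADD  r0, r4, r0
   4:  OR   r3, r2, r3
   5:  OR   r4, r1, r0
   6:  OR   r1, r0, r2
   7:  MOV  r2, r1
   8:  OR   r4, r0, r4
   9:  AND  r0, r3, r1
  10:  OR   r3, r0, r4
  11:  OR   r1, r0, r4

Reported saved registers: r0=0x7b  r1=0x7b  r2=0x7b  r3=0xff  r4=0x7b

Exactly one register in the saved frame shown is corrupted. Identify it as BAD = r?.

after  0: r0=0xec r1=0x50 r2=0x72 r3=0x62 r4=0x3f  N=0 Z=0
after  1: r0=0xec r1=0x50 r2=0x72 r3=0x70 r4=0x3f  N=0 Z=0
after  2: r0=0xec r1=0x50 r2=0x72 r3=0x7f r4=0x3f  N=0 Z=0
after  3: r0=0x2b r1=0x50 r2=0x72 r3=0x7f r4=0x3f  N=0 Z=0
after  4: r0=0x2b r1=0x50 r2=0x72 r3=0x7f r4=0x3f  N=0 Z=0
after  5: r0=0x2b r1=0x50 r2=0x72 r3=0x7f r4=0x7b  N=0 Z=0
after  6: r0=0x2b r1=0x7b r2=0x72 r3=0x7f r4=0x7b  N=0 Z=0
after  7: r0=0x2b r1=0x7b r2=0x7b r3=0x7f r4=0x7b  N=0 Z=0
after  8: r0=0x2b r1=0x7b r2=0x7b r3=0x7f r4=0x7b  N=0 Z=0
after  9: r0=0x7b r1=0x7b r2=0x7b r3=0x7f r4=0x7b  N=0 Z=0
-- IRQ taken; context saved, return-PC = 10 --
mismatch: r3: reported 0xff vs actual 0x7f

BAD = r3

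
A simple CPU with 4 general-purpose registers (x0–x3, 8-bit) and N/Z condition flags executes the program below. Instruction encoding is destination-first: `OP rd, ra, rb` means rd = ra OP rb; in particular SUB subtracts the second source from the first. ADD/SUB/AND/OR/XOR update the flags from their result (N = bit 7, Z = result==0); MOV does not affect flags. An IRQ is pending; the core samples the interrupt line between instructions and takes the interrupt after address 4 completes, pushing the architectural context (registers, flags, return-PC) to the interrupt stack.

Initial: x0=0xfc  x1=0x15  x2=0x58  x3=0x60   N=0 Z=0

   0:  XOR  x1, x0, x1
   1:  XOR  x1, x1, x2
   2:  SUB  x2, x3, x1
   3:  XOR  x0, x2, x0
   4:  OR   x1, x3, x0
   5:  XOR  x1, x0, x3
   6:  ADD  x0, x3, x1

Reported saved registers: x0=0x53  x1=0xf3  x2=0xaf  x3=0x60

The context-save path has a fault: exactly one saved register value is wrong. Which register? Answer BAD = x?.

BAD = x1

after  0: x0=0xfc x1=0xe9 x2=0x58 x3=0x60  N=1 Z=0
after  1: x0=0xfc x1=0xb1 x2=0x58 x3=0x60  N=1 Z=0
after  2: x0=0xfc x1=0xb1 x2=0xaf x3=0x60  N=1 Z=0
after  3: x0=0x53 x1=0xb1 x2=0xaf x3=0x60  N=0 Z=0
after  4: x0=0x53 x1=0x73 x2=0xaf x3=0x60  N=0 Z=0
-- IRQ taken; context saved, return-PC = 5 --
mismatch: x1: reported 0xf3 vs actual 0x73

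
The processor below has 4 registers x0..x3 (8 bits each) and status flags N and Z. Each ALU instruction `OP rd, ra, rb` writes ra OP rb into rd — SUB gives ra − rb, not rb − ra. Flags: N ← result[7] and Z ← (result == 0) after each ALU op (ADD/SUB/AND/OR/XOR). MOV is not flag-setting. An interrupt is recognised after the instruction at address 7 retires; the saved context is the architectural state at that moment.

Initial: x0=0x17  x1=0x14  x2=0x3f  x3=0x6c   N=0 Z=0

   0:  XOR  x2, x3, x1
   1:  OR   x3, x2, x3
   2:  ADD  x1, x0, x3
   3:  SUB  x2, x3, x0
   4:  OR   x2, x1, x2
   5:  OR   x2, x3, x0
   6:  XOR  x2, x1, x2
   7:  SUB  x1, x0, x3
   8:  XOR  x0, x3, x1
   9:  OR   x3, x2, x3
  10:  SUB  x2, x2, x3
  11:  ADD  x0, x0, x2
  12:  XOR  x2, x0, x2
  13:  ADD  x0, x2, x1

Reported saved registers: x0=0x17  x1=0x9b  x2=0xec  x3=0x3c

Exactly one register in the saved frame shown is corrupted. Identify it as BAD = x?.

after  0: x0=0x17 x1=0x14 x2=0x78 x3=0x6c  N=0 Z=0
after  1: x0=0x17 x1=0x14 x2=0x78 x3=0x7c  N=0 Z=0
after  2: x0=0x17 x1=0x93 x2=0x78 x3=0x7c  N=1 Z=0
after  3: x0=0x17 x1=0x93 x2=0x65 x3=0x7c  N=0 Z=0
after  4: x0=0x17 x1=0x93 x2=0xf7 x3=0x7c  N=1 Z=0
after  5: x0=0x17 x1=0x93 x2=0x7f x3=0x7c  N=0 Z=0
after  6: x0=0x17 x1=0x93 x2=0xec x3=0x7c  N=1 Z=0
after  7: x0=0x17 x1=0x9b x2=0xec x3=0x7c  N=1 Z=0
-- IRQ taken; context saved, return-PC = 8 --
mismatch: x3: reported 0x3c vs actual 0x7c

BAD = x3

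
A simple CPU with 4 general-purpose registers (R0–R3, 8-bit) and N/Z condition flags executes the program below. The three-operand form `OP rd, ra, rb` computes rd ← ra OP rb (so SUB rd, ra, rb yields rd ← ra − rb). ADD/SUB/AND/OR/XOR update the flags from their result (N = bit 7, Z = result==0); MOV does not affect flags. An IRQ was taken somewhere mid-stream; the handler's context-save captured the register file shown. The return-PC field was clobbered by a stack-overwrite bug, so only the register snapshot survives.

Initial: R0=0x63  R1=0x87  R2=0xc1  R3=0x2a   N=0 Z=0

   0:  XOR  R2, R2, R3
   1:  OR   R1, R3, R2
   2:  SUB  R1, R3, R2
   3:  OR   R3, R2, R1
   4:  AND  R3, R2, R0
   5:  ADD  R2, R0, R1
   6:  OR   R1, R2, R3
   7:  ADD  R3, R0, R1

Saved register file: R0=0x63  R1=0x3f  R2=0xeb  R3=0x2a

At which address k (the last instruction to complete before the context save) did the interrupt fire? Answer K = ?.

after  0: R0=0x63 R1=0x87 R2=0xeb R3=0x2a  N=1 Z=0
after  1: R0=0x63 R1=0xeb R2=0xeb R3=0x2a  N=1 Z=0
after  2: R0=0x63 R1=0x3f R2=0xeb R3=0x2a  N=0 Z=0
-- IRQ taken; context saved, return-PC = 3 --

K = 2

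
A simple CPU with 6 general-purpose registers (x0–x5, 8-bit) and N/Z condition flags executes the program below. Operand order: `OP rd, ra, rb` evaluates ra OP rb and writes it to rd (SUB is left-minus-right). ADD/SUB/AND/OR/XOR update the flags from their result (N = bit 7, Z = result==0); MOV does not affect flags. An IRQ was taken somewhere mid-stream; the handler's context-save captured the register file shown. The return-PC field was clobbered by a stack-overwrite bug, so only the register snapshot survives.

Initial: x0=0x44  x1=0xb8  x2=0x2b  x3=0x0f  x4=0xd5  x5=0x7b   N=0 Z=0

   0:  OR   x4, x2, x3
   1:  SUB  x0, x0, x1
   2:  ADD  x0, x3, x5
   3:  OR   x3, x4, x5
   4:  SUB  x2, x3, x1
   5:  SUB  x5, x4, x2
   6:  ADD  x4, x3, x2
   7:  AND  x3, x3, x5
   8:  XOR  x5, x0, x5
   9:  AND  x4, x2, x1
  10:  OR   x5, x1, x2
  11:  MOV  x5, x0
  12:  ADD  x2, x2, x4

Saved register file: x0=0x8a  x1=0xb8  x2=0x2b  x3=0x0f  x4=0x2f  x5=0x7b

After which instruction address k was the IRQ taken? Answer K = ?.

K = 2

after  0: x0=0x44 x1=0xb8 x2=0x2b x3=0x0f x4=0x2f x5=0x7b  N=0 Z=0
after  1: x0=0x8c x1=0xb8 x2=0x2b x3=0x0f x4=0x2f x5=0x7b  N=1 Z=0
after  2: x0=0x8a x1=0xb8 x2=0x2b x3=0x0f x4=0x2f x5=0x7b  N=1 Z=0
-- IRQ taken; context saved, return-PC = 3 --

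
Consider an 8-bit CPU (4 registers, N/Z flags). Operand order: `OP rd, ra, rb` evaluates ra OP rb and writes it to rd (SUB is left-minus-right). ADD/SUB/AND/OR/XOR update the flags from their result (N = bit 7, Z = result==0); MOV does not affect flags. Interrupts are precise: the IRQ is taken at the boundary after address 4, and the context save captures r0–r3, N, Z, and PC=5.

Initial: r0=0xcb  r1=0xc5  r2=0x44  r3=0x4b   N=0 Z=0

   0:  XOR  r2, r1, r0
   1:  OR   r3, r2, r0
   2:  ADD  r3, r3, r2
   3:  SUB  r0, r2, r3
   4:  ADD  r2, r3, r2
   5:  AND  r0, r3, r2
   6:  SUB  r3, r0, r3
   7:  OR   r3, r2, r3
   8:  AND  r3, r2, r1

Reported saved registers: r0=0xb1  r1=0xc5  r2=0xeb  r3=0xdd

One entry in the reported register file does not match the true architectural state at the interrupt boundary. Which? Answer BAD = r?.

BAD = r0

after  0: r0=0xcb r1=0xc5 r2=0x0e r3=0x4b  N=0 Z=0
after  1: r0=0xcb r1=0xc5 r2=0x0e r3=0xcf  N=1 Z=0
after  2: r0=0xcb r1=0xc5 r2=0x0e r3=0xdd  N=1 Z=0
after  3: r0=0x31 r1=0xc5 r2=0x0e r3=0xdd  N=0 Z=0
after  4: r0=0x31 r1=0xc5 r2=0xeb r3=0xdd  N=1 Z=0
-- IRQ taken; context saved, return-PC = 5 --
mismatch: r0: reported 0xb1 vs actual 0x31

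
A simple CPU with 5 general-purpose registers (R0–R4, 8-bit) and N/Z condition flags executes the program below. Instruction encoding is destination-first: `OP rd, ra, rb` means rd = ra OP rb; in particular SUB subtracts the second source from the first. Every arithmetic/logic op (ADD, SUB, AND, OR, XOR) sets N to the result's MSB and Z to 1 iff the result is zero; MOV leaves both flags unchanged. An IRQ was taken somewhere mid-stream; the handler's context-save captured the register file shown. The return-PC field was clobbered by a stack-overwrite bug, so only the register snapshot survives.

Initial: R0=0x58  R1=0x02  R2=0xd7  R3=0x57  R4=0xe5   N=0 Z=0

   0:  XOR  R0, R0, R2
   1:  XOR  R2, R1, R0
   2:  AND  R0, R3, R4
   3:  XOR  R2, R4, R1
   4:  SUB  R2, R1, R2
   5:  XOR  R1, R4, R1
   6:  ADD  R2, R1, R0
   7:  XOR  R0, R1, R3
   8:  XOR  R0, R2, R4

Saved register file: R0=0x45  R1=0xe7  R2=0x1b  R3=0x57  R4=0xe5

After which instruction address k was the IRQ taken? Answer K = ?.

after  0: R0=0x8f R1=0x02 R2=0xd7 R3=0x57 R4=0xe5  N=1 Z=0
after  1: R0=0x8f R1=0x02 R2=0x8d R3=0x57 R4=0xe5  N=1 Z=0
after  2: R0=0x45 R1=0x02 R2=0x8d R3=0x57 R4=0xe5  N=0 Z=0
after  3: R0=0x45 R1=0x02 R2=0xe7 R3=0x57 R4=0xe5  N=1 Z=0
after  4: R0=0x45 R1=0x02 R2=0x1b R3=0x57 R4=0xe5  N=0 Z=0
after  5: R0=0x45 R1=0xe7 R2=0x1b R3=0x57 R4=0xe5  N=1 Z=0
-- IRQ taken; context saved, return-PC = 6 --

K = 5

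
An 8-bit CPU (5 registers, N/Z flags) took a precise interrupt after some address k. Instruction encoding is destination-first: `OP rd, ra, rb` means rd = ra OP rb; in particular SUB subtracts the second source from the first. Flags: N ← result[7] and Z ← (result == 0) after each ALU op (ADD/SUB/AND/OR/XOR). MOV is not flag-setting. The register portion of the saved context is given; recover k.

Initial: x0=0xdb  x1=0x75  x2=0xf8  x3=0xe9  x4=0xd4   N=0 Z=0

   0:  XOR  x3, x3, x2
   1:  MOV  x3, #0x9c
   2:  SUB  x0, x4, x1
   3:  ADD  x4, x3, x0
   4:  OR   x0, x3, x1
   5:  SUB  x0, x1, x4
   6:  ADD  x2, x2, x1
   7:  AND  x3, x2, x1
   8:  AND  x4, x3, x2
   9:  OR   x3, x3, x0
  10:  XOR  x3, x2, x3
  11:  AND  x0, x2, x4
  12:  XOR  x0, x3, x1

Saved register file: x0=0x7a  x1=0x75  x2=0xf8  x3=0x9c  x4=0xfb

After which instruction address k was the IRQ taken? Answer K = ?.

K = 5

after  0: x0=0xdb x1=0x75 x2=0xf8 x3=0x11 x4=0xd4  N=0 Z=0
after  1: x0=0xdb x1=0x75 x2=0xf8 x3=0x9c x4=0xd4  N=0 Z=0
after  2: x0=0x5f x1=0x75 x2=0xf8 x3=0x9c x4=0xd4  N=0 Z=0
after  3: x0=0x5f x1=0x75 x2=0xf8 x3=0x9c x4=0xfb  N=1 Z=0
after  4: x0=0xfd x1=0x75 x2=0xf8 x3=0x9c x4=0xfb  N=1 Z=0
after  5: x0=0x7a x1=0x75 x2=0xf8 x3=0x9c x4=0xfb  N=0 Z=0
-- IRQ taken; context saved, return-PC = 6 --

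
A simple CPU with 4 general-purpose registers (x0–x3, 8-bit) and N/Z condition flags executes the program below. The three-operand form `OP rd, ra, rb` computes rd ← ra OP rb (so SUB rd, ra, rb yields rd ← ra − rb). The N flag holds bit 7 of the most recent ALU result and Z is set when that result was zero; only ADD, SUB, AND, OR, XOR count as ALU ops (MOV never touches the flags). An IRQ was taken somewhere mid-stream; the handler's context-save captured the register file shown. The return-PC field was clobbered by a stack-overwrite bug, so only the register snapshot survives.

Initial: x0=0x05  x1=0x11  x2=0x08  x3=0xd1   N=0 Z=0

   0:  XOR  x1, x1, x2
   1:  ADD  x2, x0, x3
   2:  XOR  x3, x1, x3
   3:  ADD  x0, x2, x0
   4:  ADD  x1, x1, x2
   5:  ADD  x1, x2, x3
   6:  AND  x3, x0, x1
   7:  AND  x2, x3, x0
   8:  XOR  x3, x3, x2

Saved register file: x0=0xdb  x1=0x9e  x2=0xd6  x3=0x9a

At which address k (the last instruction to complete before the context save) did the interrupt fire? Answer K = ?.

after  0: x0=0x05 x1=0x19 x2=0x08 x3=0xd1  N=0 Z=0
after  1: x0=0x05 x1=0x19 x2=0xd6 x3=0xd1  N=1 Z=0
after  2: x0=0x05 x1=0x19 x2=0xd6 x3=0xc8  N=1 Z=0
after  3: x0=0xdb x1=0x19 x2=0xd6 x3=0xc8  N=1 Z=0
after  4: x0=0xdb x1=0xef x2=0xd6 x3=0xc8  N=1 Z=0
after  5: x0=0xdb x1=0x9e x2=0xd6 x3=0xc8  N=1 Z=0
after  6: x0=0xdb x1=0x9e x2=0xd6 x3=0x9a  N=1 Z=0
-- IRQ taken; context saved, return-PC = 7 --

K = 6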